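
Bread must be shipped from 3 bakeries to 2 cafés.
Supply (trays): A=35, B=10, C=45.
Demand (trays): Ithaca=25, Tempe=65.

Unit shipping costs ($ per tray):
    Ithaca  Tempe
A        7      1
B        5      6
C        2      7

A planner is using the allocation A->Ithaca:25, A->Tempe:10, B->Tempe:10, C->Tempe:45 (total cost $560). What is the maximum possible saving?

275

Current plan cost = 25·7 + 10·1 + 10·6 + 45·7 = $560.
Optimal plan:
  A–Tempe: 35 × $1 = $35
  B–Tempe: 10 × $6 = $60
  C–Ithaca: 25 × $2 = $50
  C–Tempe: 20 × $7 = $140
Optimal cost = $285.
Saving = 560 − 285 = $275.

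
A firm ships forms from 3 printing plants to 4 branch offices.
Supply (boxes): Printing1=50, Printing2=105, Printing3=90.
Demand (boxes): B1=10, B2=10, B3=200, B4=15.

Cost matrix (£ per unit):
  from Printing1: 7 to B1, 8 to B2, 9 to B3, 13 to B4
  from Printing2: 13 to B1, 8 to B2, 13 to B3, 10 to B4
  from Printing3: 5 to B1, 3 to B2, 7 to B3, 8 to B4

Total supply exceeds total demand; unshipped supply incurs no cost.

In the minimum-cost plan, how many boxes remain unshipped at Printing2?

Minimum-cost shipments:
  Printing1–B3: 50 × £9 = £450
  Printing2–B2: 10 × £8 = £80
  Printing2–B3: 70 × £13 = £910
  Printing2–B4: 15 × £10 = £150
  Printing3–B1: 10 × £5 = £50
  Printing3–B3: 80 × £7 = £560
Total cost = £2200.
Printing2 ships 95 of its 105, leaving 10.

10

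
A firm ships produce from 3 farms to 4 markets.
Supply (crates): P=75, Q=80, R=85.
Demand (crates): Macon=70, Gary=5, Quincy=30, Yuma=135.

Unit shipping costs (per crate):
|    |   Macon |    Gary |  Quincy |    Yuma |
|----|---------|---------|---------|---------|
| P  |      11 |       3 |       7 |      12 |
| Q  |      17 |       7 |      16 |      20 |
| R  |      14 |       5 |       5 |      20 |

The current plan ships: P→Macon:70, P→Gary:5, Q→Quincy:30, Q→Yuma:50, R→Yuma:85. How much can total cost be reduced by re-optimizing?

Current plan cost = 70·11 + 5·3 + 30·16 + 50·20 + 85·20 = 3965.
Optimal plan:
  P–Yuma: 75 crates
  Q–Macon: 15 crates
  Q–Gary: 5 crates
  Q–Yuma: 60 crates
  R–Macon: 55 crates
  R–Quincy: 30 crates
Optimal cost = 3310.
Saving = 3965 − 3310 = 655.

655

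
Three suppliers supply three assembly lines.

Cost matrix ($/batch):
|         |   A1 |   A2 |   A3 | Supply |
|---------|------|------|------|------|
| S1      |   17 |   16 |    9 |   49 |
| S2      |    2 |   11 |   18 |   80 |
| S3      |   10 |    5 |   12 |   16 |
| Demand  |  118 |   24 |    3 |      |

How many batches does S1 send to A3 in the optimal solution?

3

Optimal shipments:
  S1→A1: 38 × $17 = $646
  S1→A2: 8 × $16 = $128
  S1→A3: 3 × $9 = $27
  S2→A1: 80 × $2 = $160
  S3→A2: 16 × $5 = $80
Total cost = $1041.
So S1→A3 carries 3 batches.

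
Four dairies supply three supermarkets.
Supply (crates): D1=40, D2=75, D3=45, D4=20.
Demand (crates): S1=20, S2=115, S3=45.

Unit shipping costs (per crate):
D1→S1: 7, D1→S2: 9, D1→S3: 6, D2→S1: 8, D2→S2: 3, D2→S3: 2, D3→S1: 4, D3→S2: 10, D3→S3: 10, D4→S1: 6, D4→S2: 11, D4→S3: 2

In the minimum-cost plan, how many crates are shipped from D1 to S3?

The minimum-cost plan:
  D1->S2: 15 × 9 = 135
  D1->S3: 25 × 6 = 150
  D2->S2: 75 × 3 = 225
  D3->S1: 20 × 4 = 80
  D3->S2: 25 × 10 = 250
  D4->S3: 20 × 2 = 40
Total cost = 880.
So D1→S3 carries 25 crates.

25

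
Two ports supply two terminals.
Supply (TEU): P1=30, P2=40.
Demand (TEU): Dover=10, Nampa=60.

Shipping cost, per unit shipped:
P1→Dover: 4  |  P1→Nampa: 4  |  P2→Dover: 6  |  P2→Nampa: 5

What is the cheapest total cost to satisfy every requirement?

320

A cheapest plan:
  P1 to Dover: 10 × 4 = 40
  P1 to Nampa: 20 × 4 = 80
  P2 to Nampa: 40 × 5 = 200
Total = 40 + 80 + 200 = 320.
(Supply check: P1 ships 30; P2 ships 40.)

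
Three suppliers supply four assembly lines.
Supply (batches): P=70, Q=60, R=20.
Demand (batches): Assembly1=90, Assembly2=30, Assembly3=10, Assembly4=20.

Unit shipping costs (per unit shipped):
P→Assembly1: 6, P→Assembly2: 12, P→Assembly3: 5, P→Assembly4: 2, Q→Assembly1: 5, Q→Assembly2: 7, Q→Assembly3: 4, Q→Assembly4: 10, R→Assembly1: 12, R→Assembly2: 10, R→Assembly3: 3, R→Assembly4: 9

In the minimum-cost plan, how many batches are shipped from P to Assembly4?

20

Optimal shipments:
  P–Assembly1: 50 × 6 = 300
  P–Assembly4: 20 × 2 = 40
  Q–Assembly1: 40 × 5 = 200
  Q–Assembly2: 20 × 7 = 140
  R–Assembly2: 10 × 10 = 100
  R–Assembly3: 10 × 3 = 30
Total cost = 810.
So P→Assembly4 carries 20 batches.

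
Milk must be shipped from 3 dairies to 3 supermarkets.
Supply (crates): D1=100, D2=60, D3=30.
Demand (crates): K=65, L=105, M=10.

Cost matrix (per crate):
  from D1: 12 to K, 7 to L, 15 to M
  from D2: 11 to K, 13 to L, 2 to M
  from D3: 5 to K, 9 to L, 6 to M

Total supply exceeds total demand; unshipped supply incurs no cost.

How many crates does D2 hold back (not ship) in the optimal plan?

An optimal plan:
  D1→L: 100 crates
  D2→K: 35 crates
  D2→L: 5 crates
  D2→M: 10 crates
  D3→K: 30 crates
Total cost = 1320.
D2 ships 50 of its 60, leaving 10.

10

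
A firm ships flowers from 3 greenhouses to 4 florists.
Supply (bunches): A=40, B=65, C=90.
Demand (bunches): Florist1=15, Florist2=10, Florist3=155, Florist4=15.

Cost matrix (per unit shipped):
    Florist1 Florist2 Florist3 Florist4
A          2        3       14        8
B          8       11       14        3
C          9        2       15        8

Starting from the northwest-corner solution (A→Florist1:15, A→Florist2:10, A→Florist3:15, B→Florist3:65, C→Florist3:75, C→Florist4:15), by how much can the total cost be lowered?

Current plan cost = 15·2 + 10·3 + 15·14 + 65·14 + 75·15 + 15·8 = 2425.
Optimal plan:
  A→Florist1: 15 × 2 = 30
  A→Florist3: 25 × 14 = 350
  B→Florist3: 50 × 14 = 700
  B→Florist4: 15 × 3 = 45
  C→Florist2: 10 × 2 = 20
  C→Florist3: 80 × 15 = 1200
Optimal cost = 2345.
Saving = 2425 − 2345 = 80.

80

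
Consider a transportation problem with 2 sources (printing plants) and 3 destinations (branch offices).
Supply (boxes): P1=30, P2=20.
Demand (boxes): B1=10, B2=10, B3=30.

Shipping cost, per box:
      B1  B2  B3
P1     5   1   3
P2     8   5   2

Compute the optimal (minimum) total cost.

130

A cheapest plan:
  P1->B1: 10 × 5 = 50
  P1->B2: 10 × 1 = 10
  P1->B3: 10 × 3 = 30
  P2->B3: 20 × 2 = 40
Total = 50 + 10 + 30 + 40 = 130.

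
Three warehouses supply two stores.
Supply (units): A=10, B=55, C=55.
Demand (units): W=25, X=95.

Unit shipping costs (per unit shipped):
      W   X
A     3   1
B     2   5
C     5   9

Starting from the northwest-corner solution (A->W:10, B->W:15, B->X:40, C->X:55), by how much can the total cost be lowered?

75

Current plan cost = 10·3 + 15·2 + 40·5 + 55·9 = 755.
Optimal plan:
  A→X: 10 units
  B→X: 55 units
  C→W: 25 units
  C→X: 30 units
Optimal cost = 680.
Saving = 755 − 680 = 75.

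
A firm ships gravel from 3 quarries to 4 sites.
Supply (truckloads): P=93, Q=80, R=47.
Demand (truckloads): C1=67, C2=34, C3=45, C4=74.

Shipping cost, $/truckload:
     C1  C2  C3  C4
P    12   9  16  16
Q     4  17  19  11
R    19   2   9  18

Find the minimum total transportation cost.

2084

Optimal allocation:
  P->C2: 32 truckloads
  P->C4: 61 truckloads
  Q->C1: 67 truckloads
  Q->C4: 13 truckloads
  R->C2: 2 truckloads
  R->C3: 45 truckloads
Total cost = $2084.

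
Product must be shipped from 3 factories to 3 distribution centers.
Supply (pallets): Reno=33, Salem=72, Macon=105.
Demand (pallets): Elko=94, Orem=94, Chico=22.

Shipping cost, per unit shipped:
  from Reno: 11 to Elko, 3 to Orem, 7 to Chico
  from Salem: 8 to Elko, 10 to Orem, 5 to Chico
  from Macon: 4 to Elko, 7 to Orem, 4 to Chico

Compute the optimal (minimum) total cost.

1162

A cheapest plan:
  Reno–Orem: 33 pallets
  Salem–Orem: 50 pallets
  Salem–Chico: 22 pallets
  Macon–Elko: 94 pallets
  Macon–Orem: 11 pallets
Total cost = 1162.
(Supply check: Reno ships 33; Salem ships 72; Macon ships 105.)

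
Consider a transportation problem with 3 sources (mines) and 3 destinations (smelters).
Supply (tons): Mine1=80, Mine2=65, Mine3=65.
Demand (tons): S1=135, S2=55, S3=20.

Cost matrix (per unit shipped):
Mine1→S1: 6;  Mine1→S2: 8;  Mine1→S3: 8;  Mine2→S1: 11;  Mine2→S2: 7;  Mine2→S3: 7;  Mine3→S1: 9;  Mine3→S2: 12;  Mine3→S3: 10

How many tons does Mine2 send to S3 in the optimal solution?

10

The minimum-cost plan:
  Mine1–S1: 80 × 6 = 480
  Mine2–S2: 55 × 7 = 385
  Mine2–S3: 10 × 7 = 70
  Mine3–S1: 55 × 9 = 495
  Mine3–S3: 10 × 10 = 100
Total cost = 1530.
So Mine2→S3 carries 10 tons.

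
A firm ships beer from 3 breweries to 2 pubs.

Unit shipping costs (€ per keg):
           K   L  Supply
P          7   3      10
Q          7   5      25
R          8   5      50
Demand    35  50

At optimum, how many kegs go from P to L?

10

Solving gives:
  P→L: 10 × €3 = €30
  Q→K: 25 × €7 = €175
  R→K: 10 × €8 = €80
  R→L: 40 × €5 = €200
Total cost = €485.
So P→L carries 10 kegs.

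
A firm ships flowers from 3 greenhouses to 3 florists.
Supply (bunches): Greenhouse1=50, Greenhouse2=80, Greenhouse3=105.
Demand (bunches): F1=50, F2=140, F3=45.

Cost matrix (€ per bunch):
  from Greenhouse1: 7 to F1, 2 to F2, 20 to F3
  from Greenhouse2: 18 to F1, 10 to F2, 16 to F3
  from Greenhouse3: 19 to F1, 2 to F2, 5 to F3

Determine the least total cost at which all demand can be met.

An optimal shipping plan:
  Greenhouse1–F1: 50 bunches
  Greenhouse2–F2: 80 bunches
  Greenhouse3–F2: 60 bunches
  Greenhouse3–F3: 45 bunches
Total cost = €1495.
(Supply check: Greenhouse1 ships 50; Greenhouse2 ships 80; Greenhouse3 ships 105.)

1495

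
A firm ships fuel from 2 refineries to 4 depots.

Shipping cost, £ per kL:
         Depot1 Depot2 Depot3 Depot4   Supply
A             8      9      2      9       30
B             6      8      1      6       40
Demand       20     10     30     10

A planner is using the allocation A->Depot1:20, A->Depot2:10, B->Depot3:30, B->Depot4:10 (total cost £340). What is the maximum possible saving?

20

Current plan cost = 20·8 + 10·9 + 30·1 + 10·6 = £340.
Optimal plan:
  A–Depot2: 10 × £9 = £90
  A–Depot3: 20 × £2 = £40
  B–Depot1: 20 × £6 = £120
  B–Depot3: 10 × £1 = £10
  B–Depot4: 10 × £6 = £60
Optimal cost = £320.
Saving = 340 − 320 = £20.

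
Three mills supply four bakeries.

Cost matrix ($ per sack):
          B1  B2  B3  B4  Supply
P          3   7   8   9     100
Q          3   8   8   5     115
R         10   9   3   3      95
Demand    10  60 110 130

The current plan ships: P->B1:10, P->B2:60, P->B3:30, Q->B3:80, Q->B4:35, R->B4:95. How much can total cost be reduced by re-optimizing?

240

Current plan cost = 10·3 + 60·7 + 30·8 + 80·8 + 35·5 + 95·3 = $1790.
Optimal plan:
  P->B1: 10 × $3 = $30
  P->B2: 60 × $7 = $420
  P->B3: 30 × $8 = $240
  Q->B4: 115 × $5 = $575
  R->B3: 80 × $3 = $240
  R->B4: 15 × $3 = $45
Optimal cost = $1550.
Saving = 1790 − 1550 = $240.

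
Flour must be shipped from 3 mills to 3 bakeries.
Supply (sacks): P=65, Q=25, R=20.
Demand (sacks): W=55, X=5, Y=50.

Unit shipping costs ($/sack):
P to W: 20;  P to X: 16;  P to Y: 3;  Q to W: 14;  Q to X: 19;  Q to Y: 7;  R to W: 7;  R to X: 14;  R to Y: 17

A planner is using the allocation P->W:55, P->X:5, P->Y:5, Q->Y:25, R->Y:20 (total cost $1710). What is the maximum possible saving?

790

Current plan cost = 55·20 + 5·16 + 5·3 + 25·7 + 20·17 = $1710.
Optimal plan:
  P->W: 10 sacks
  P->X: 5 sacks
  P->Y: 50 sacks
  Q->W: 25 sacks
  R->W: 20 sacks
Optimal cost = $920.
Saving = 1710 − 920 = $790.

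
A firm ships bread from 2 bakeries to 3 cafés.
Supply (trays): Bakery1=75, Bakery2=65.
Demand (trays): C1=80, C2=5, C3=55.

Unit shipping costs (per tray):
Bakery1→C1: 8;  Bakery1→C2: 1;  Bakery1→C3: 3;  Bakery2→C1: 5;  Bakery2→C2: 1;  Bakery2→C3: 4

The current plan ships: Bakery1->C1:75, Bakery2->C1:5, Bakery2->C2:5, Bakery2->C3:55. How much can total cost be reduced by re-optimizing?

Current plan cost = 75·8 + 5·5 + 5·1 + 55·4 = 850.
Optimal plan:
  Bakery1→C1: 15 trays
  Bakery1→C2: 5 trays
  Bakery1→C3: 55 trays
  Bakery2→C1: 65 trays
Optimal cost = 615.
Saving = 850 − 615 = 235.

235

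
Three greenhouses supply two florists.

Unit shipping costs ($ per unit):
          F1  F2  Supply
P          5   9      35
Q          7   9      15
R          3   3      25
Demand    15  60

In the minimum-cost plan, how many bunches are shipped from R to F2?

25

Optimal shipments:
  P–F1: 15 × $5 = $75
  P–F2: 20 × $9 = $180
  Q–F2: 15 × $9 = $135
  R–F2: 25 × $3 = $75
Total cost = $465.
So R→F2 carries 25 bunches.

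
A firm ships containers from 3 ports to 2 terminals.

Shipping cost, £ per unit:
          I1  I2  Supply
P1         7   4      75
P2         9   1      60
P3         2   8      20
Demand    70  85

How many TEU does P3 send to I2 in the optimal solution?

0

The minimum-cost plan:
  P1->I1: 50 × £7 = £350
  P1->I2: 25 × £4 = £100
  P2->I2: 60 × £1 = £60
  P3->I1: 20 × £2 = £40
Total cost = £550.
The route P3→I2 is not used.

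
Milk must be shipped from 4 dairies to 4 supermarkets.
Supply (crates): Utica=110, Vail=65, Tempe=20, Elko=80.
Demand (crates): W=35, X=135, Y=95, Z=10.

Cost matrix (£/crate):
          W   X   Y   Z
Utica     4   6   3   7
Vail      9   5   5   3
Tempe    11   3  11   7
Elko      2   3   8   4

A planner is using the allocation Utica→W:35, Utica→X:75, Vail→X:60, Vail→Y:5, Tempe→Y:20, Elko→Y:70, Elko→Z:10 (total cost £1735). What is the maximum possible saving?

Current plan cost = 35·4 + 75·6 + 60·5 + 5·5 + 20·11 + 70·8 + 10·4 = £1735.
Optimal plan:
  Utica->W: 15 × £4 = £60
  Utica->Y: 95 × £3 = £285
  Vail->X: 55 × £5 = £275
  Vail->Z: 10 × £3 = £30
  Tempe->X: 20 × £3 = £60
  Elko->W: 20 × £2 = £40
  Elko->X: 60 × £3 = £180
Optimal cost = £930.
Saving = 1735 − 930 = £805.

805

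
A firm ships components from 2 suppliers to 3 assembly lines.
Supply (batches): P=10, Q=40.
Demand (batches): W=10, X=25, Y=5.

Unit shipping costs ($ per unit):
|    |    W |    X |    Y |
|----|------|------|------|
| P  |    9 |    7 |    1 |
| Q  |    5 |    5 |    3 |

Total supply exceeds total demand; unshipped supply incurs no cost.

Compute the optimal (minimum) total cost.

A cheapest plan:
  P–Y: 5 × $1 = $5
  Q–W: 10 × $5 = $50
  Q–X: 25 × $5 = $125
Total = 5 + 50 + 125 = $180.

180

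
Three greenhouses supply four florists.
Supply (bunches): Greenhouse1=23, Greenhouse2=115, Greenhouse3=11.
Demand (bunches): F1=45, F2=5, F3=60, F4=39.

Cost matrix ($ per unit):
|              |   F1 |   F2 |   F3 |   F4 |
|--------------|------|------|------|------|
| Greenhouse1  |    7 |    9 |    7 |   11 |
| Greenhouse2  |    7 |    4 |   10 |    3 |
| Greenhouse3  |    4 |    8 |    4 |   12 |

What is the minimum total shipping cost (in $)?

917

A cheapest plan:
  Greenhouse1 to F3: 23 × $7 = $161
  Greenhouse2 to F1: 45 × $7 = $315
  Greenhouse2 to F2: 5 × $4 = $20
  Greenhouse2 to F3: 26 × $10 = $260
  Greenhouse2 to F4: 39 × $3 = $117
  Greenhouse3 to F3: 11 × $4 = $44
Total = 161 + 315 + 20 + 260 + 117 + 44 = $917.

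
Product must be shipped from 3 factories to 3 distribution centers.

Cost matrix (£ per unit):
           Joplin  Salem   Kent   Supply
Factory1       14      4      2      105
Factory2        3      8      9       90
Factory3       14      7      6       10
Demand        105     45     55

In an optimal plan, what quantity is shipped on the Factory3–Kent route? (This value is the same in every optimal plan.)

0

Optimal shipments:
  Factory1→Joplin: 5 × £14 = £70
  Factory1→Salem: 45 × £4 = £180
  Factory1→Kent: 55 × £2 = £110
  Factory2→Joplin: 90 × £3 = £270
  Factory3→Joplin: 10 × £14 = £140
Total cost = £770.
The route Factory3→Kent is not used.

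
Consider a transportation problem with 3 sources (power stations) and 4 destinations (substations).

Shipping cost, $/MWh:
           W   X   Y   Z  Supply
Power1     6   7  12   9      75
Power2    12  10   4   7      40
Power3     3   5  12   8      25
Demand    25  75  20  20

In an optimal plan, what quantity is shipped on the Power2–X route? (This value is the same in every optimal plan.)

Solving gives:
  Power1–X: 75 MWh
  Power2–Y: 20 MWh
  Power2–Z: 20 MWh
  Power3–W: 25 MWh
Total cost = $820.
The route Power2→X is not used.

0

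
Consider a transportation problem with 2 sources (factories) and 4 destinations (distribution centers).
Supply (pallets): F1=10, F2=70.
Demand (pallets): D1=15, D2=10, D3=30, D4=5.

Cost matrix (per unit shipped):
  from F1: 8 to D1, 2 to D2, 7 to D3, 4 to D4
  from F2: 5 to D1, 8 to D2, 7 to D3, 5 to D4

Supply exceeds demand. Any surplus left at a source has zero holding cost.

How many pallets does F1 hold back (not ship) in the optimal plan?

An optimal plan:
  F1→D2: 10 × 2 = 20
  F2→D1: 15 × 5 = 75
  F2→D3: 30 × 7 = 210
  F2→D4: 5 × 5 = 25
Total cost = 330.
F1 ships 10 of its 10, leaving 0.

0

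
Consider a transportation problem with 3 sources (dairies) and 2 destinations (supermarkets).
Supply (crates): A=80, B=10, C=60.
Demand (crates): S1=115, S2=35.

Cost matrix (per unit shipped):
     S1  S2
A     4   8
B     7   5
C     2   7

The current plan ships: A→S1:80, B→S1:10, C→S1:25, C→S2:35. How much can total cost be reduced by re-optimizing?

95

Current plan cost = 80·4 + 10·7 + 25·2 + 35·7 = 685.
Optimal plan:
  A to S1: 55 × 4 = 220
  A to S2: 25 × 8 = 200
  B to S2: 10 × 5 = 50
  C to S1: 60 × 2 = 120
Optimal cost = 590.
Saving = 685 − 590 = 95.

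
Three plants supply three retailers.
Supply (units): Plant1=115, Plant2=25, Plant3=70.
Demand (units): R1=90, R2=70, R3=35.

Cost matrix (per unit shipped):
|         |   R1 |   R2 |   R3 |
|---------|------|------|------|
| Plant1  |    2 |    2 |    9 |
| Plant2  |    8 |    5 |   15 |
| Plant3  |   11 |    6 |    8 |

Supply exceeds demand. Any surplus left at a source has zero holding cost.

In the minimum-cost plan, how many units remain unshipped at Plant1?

Minimum-cost shipments:
  Plant1 to R1: 90 × 2 = 180
  Plant1 to R2: 25 × 2 = 50
  Plant2 to R2: 25 × 5 = 125
  Plant3 to R2: 20 × 6 = 120
  Plant3 to R3: 35 × 8 = 280
Total cost = 755.
Plant1 ships 115 of its 115, leaving 0.

0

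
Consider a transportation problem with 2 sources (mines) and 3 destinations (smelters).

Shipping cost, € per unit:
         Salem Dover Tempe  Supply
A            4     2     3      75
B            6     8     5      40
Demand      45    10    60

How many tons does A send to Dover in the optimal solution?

Solving gives:
  A->Salem: 5 × €4 = €20
  A->Dover: 10 × €2 = €20
  A->Tempe: 60 × €3 = €180
  B->Salem: 40 × €6 = €240
Total cost = €460.
So A→Dover carries 10 tons.

10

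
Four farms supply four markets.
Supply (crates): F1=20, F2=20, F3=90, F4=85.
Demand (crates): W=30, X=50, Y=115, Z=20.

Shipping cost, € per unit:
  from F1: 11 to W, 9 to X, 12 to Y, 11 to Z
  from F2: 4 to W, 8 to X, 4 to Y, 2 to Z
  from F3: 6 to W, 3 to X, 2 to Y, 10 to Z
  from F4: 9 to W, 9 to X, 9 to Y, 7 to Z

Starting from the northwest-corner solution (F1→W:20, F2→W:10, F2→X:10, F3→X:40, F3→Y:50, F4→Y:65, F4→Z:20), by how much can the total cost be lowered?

Current plan cost = 20·11 + 10·4 + 10·8 + 40·3 + 50·2 + 65·9 + 20·7 = €1285.
Optimal plan:
  F1–X: 20 × €9 = €180
  F2–Z: 20 × €2 = €40
  F3–Y: 90 × €2 = €180
  F4–W: 30 × €9 = €270
  F4–X: 30 × €9 = €270
  F4–Y: 25 × €9 = €225
Optimal cost = €1165.
Saving = 1285 − 1165 = €120.

120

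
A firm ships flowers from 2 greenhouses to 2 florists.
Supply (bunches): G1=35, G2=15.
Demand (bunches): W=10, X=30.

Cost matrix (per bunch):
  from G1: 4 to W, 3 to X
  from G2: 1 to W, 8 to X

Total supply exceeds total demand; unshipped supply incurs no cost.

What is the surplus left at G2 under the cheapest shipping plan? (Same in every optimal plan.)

Minimum-cost shipments:
  G1->X: 30 × 3 = 90
  G2->W: 10 × 1 = 10
Total cost = 100.
G2 ships 10 of its 15, leaving 5.

5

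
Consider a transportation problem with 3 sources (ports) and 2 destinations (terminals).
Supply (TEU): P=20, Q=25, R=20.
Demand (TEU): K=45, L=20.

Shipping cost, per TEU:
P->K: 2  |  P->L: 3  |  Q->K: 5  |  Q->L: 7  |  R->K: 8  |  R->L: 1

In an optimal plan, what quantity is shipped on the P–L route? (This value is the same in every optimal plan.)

0

Optimal shipments:
  P->K: 20 × 2 = 40
  Q->K: 25 × 5 = 125
  R->L: 20 × 1 = 20
Total cost = 185.
The route P→L is not used.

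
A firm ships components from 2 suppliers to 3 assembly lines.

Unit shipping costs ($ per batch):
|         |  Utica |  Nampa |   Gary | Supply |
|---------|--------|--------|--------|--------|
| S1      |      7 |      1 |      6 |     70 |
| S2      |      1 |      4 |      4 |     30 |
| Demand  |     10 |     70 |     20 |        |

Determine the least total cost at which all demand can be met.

A cheapest plan:
  S1→Nampa: 70 × $1 = $70
  S2→Utica: 10 × $1 = $10
  S2→Gary: 20 × $4 = $80
Total = 70 + 10 + 80 = $160.
(Supply check: S1 ships 70; S2 ships 30.)

160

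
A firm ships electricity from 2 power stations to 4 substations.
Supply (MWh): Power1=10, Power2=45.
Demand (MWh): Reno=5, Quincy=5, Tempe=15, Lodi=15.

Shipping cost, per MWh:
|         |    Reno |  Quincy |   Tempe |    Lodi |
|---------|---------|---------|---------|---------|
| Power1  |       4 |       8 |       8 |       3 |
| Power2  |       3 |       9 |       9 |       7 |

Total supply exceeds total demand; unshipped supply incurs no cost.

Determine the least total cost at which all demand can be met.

260

A cheapest plan:
  Power1->Lodi: 10 × 3 = 30
  Power2->Reno: 5 × 3 = 15
  Power2->Quincy: 5 × 9 = 45
  Power2->Tempe: 15 × 9 = 135
  Power2->Lodi: 5 × 7 = 35
Total = 30 + 15 + 45 + 135 + 35 = 260.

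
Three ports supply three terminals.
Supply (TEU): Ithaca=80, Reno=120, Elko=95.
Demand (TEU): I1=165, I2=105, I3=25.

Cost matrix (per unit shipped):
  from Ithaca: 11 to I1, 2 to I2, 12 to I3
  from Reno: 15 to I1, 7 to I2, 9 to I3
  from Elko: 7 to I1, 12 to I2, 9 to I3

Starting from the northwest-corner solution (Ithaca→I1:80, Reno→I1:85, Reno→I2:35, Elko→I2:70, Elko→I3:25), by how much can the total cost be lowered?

1190

Current plan cost = 80·11 + 85·15 + 35·7 + 70·12 + 25·9 = 3465.
Optimal plan:
  Ithaca->I2: 80 × 2 = 160
  Reno->I1: 70 × 15 = 1050
  Reno->I2: 25 × 7 = 175
  Reno->I3: 25 × 9 = 225
  Elko->I1: 95 × 7 = 665
Optimal cost = 2275.
Saving = 3465 − 2275 = 1190.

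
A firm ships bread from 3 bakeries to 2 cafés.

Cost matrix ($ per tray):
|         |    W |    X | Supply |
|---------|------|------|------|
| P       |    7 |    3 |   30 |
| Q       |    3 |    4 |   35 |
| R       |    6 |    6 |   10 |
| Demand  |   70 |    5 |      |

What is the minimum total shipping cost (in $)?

A cheapest plan:
  P–W: 25 × $7 = $175
  P–X: 5 × $3 = $15
  Q–W: 35 × $3 = $105
  R–W: 10 × $6 = $60
Total = 175 + 15 + 105 + 60 = $355.

355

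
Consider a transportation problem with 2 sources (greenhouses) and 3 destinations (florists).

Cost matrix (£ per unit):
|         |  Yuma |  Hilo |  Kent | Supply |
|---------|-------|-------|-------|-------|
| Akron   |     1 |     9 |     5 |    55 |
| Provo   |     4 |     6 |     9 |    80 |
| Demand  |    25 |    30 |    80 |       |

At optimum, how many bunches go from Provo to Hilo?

The minimum-cost plan:
  Akron–Kent: 55 × £5 = £275
  Provo–Yuma: 25 × £4 = £100
  Provo–Hilo: 30 × £6 = £180
  Provo–Kent: 25 × £9 = £225
Total cost = £780.
So Provo→Hilo carries 30 bunches.

30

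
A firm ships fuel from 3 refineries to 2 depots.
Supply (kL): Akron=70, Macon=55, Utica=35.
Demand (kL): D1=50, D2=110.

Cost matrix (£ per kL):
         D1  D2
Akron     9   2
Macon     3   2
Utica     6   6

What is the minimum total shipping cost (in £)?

475

Optimal allocation:
  Akron–D2: 70 × £2 = £140
  Macon–D1: 15 × £3 = £45
  Macon–D2: 40 × £2 = £80
  Utica–D1: 35 × £6 = £210
Total = 140 + 45 + 80 + 210 = £475.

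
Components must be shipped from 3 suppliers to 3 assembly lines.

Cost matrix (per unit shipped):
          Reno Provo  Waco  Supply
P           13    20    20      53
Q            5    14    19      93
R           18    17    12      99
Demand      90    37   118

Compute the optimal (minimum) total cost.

An optimal shipping plan:
  P to Provo: 34 batches
  P to Waco: 19 batches
  Q to Reno: 90 batches
  Q to Provo: 3 batches
  R to Waco: 99 batches
Total cost = 2740.

2740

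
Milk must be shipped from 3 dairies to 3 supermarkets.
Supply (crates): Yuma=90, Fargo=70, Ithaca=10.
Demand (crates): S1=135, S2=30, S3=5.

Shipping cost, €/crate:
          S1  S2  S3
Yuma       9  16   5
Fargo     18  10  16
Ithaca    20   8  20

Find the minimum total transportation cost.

1970

Optimal allocation:
  Yuma->S1: 85 × €9 = €765
  Yuma->S3: 5 × €5 = €25
  Fargo->S1: 50 × €18 = €900
  Fargo->S2: 20 × €10 = €200
  Ithaca->S2: 10 × €8 = €80
Total = 765 + 25 + 900 + 200 + 80 = €1970.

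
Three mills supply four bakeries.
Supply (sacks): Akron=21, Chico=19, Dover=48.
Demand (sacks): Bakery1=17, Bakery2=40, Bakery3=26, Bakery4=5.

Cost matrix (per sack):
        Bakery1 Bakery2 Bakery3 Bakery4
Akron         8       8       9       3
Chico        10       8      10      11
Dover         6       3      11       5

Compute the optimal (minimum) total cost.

A cheapest plan:
  Akron→Bakery1: 9 × 8 = 72
  Akron→Bakery3: 7 × 9 = 63
  Akron→Bakery4: 5 × 3 = 15
  Chico→Bakery3: 19 × 10 = 190
  Dover→Bakery1: 8 × 6 = 48
  Dover→Bakery2: 40 × 3 = 120
Total = 72 + 63 + 15 + 190 + 48 + 120 = 508.

508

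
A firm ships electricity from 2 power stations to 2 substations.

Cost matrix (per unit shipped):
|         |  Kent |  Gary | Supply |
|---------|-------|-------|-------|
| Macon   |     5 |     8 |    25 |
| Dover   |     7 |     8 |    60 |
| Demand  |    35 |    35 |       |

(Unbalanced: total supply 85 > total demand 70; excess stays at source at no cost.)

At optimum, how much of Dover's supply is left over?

15

An optimal plan:
  Macon→Kent: 25 × 5 = 125
  Dover→Kent: 10 × 7 = 70
  Dover→Gary: 35 × 8 = 280
Total cost = 475.
Dover ships 45 of its 60, leaving 15.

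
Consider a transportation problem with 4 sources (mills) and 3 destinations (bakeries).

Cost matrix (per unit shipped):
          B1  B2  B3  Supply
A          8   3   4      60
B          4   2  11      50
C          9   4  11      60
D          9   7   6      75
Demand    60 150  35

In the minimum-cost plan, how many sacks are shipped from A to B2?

60

The minimum-cost plan:
  A→B2: 60 sacks
  B→B1: 50 sacks
  C→B2: 60 sacks
  D→B1: 10 sacks
  D→B2: 30 sacks
  D→B3: 35 sacks
Total cost = 1130.
So A→B2 carries 60 sacks.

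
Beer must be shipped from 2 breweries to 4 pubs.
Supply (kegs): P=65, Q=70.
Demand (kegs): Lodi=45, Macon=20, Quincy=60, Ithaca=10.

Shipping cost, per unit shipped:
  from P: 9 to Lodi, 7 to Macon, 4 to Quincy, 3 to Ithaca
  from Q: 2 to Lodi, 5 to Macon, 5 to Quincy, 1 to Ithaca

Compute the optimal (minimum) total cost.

A cheapest plan:
  P->Macon: 5 × 7 = 35
  P->Quincy: 60 × 4 = 240
  Q->Lodi: 45 × 2 = 90
  Q->Macon: 15 × 5 = 75
  Q->Ithaca: 10 × 1 = 10
Total = 35 + 240 + 90 + 75 + 10 = 450.
(Supply check: P ships 65; Q ships 70.)

450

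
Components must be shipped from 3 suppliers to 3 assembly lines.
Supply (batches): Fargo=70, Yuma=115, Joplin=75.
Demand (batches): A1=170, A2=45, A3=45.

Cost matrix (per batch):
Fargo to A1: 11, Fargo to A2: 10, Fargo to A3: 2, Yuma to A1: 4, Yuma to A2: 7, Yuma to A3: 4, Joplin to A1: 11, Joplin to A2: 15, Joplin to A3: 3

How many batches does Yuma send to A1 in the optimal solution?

The minimum-cost plan:
  Fargo→A2: 45 batches
  Fargo→A3: 25 batches
  Yuma→A1: 115 batches
  Joplin→A1: 55 batches
  Joplin→A3: 20 batches
Total cost = 1625.
So Yuma→A1 carries 115 batches.

115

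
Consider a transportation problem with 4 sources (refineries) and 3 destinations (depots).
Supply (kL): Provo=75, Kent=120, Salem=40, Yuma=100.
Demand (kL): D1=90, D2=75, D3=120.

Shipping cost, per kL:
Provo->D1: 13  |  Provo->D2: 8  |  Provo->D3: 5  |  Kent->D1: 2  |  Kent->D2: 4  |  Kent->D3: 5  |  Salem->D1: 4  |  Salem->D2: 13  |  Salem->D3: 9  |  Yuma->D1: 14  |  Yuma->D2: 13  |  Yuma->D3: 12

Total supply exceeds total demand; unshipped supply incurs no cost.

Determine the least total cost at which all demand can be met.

A cheapest plan:
  Provo->D3: 75 × 5 = 375
  Kent->D1: 50 × 2 = 100
  Kent->D2: 70 × 4 = 280
  Salem->D1: 40 × 4 = 160
  Yuma->D2: 5 × 13 = 65
  Yuma->D3: 45 × 12 = 540
Total = 375 + 100 + 280 + 160 + 65 + 540 = 1520.

1520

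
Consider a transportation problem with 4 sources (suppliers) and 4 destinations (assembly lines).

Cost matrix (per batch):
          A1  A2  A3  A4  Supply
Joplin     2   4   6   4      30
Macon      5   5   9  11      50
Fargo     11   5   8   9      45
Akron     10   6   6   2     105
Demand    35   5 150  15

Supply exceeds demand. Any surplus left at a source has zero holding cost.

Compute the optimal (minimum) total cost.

Optimal allocation:
  Joplin to A1: 30 × 2 = 60
  Macon to A1: 5 × 5 = 25
  Macon to A2: 5 × 5 = 25
  Macon to A3: 15 × 9 = 135
  Fargo to A3: 45 × 8 = 360
  Akron to A3: 90 × 6 = 540
  Akron to A4: 15 × 2 = 30
Total = 60 + 25 + 25 + 135 + 360 + 540 + 30 = 1175.
(Supply check: Joplin ships 30; Macon ships 25; Fargo ships 45; Akron ships 105.)

1175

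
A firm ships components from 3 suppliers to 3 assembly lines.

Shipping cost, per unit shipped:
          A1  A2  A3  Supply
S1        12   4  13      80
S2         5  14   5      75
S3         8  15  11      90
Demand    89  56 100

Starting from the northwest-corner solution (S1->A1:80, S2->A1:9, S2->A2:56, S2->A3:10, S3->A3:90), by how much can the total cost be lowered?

Current plan cost = 80·12 + 9·5 + 56·14 + 10·5 + 90·11 = 2829.
Optimal plan:
  S1–A2: 56 × 4 = 224
  S1–A3: 24 × 13 = 312
  S2–A3: 75 × 5 = 375
  S3–A1: 89 × 8 = 712
  S3–A3: 1 × 11 = 11
Optimal cost = 1634.
Saving = 2829 − 1634 = 1195.

1195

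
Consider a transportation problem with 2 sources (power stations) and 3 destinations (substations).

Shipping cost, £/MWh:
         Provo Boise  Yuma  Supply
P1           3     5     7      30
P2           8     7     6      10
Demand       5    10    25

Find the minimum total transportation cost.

230

Optimal allocation:
  P1→Provo: 5 MWh
  P1→Boise: 10 MWh
  P1→Yuma: 15 MWh
  P2→Yuma: 10 MWh
Total cost = £230.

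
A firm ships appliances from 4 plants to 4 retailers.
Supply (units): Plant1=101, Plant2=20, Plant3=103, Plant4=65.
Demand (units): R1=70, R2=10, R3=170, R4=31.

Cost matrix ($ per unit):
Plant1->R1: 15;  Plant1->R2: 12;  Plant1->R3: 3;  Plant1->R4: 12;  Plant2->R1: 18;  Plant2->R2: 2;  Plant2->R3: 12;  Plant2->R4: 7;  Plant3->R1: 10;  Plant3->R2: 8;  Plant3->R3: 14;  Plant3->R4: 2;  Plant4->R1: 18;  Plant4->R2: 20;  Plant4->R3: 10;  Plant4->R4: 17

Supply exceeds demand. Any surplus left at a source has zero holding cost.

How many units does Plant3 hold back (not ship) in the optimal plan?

2

Minimum-cost shipments:
  Plant1–R3: 101 × $3 = $303
  Plant2–R2: 10 × $2 = $20
  Plant2–R3: 4 × $12 = $48
  Plant3–R1: 70 × $10 = $700
  Plant3–R4: 31 × $2 = $62
  Plant4–R3: 65 × $10 = $650
Total cost = $1783.
Plant3 ships 101 of its 103, leaving 2.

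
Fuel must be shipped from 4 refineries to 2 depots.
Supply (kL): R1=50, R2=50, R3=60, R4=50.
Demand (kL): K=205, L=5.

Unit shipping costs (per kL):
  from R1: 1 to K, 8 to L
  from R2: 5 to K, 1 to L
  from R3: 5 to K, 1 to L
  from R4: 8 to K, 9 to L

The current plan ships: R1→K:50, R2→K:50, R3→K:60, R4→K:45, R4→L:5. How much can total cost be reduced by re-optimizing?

Current plan cost = 50·1 + 50·5 + 60·5 + 45·8 + 5·9 = 1005.
Optimal plan:
  R1 to K: 50 × 1 = 50
  R2 to K: 45 × 5 = 225
  R2 to L: 5 × 1 = 5
  R3 to K: 60 × 5 = 300
  R4 to K: 50 × 8 = 400
Optimal cost = 980.
Saving = 1005 − 980 = 25.

25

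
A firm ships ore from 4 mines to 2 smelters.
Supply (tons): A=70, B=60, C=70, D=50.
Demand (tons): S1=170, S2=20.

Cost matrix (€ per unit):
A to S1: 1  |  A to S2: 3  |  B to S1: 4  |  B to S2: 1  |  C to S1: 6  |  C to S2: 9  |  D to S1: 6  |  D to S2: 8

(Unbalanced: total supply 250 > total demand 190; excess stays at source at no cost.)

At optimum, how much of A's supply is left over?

0

Minimum-cost shipments:
  A to S1: 70 × €1 = €70
  B to S1: 40 × €4 = €160
  B to S2: 20 × €1 = €20
  C to S1: 60 × €6 = €360
Total cost = €610.
A ships 70 of its 70, leaving 0.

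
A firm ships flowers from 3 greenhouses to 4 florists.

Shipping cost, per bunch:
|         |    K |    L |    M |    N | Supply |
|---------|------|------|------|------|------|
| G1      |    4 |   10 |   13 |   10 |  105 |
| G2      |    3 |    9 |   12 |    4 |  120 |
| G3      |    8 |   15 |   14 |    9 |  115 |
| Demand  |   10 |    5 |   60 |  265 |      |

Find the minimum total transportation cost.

2685

An optimal shipping plan:
  G1→K: 10 × 4 = 40
  G1→L: 5 × 10 = 50
  G1→M: 60 × 13 = 780
  G1→N: 30 × 10 = 300
  G2→N: 120 × 4 = 480
  G3→N: 115 × 9 = 1035
Total = 40 + 50 + 780 + 300 + 480 + 1035 = 2685.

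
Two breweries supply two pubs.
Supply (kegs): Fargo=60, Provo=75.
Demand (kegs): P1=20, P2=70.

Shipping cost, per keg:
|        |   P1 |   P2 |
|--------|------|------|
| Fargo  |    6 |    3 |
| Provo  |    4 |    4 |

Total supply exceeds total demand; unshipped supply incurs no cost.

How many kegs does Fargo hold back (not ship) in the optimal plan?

0

An optimal plan:
  Fargo–P2: 60 × 3 = 180
  Provo–P1: 20 × 4 = 80
  Provo–P2: 10 × 4 = 40
Total cost = 300.
Fargo ships 60 of its 60, leaving 0.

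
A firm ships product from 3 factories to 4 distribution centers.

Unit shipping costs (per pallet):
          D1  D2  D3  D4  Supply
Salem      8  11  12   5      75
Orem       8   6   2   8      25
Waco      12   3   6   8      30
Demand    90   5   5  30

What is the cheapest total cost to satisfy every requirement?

970

Optimal allocation:
  Salem–D1: 70 × 8 = 560
  Salem–D4: 5 × 5 = 25
  Orem–D1: 20 × 8 = 160
  Orem–D3: 5 × 2 = 10
  Waco–D2: 5 × 3 = 15
  Waco–D4: 25 × 8 = 200
Total = 560 + 25 + 160 + 10 + 15 + 200 = 970.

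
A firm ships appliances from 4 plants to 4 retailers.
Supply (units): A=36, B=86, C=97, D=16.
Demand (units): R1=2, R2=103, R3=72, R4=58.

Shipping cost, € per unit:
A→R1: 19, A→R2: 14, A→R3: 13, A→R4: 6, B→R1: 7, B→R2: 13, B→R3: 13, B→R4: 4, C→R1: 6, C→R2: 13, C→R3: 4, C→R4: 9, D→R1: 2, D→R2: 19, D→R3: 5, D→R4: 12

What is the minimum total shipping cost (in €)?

1913

Optimal allocation:
  A–R2: 36 × €14 = €504
  B–R2: 28 × €13 = €364
  B–R4: 58 × €4 = €232
  C–R2: 39 × €13 = €507
  C–R3: 58 × €4 = €232
  D–R1: 2 × €2 = €4
  D–R3: 14 × €5 = €70
Total = 504 + 364 + 232 + 507 + 232 + 4 + 70 = €1913.
(Supply check: A ships 36; B ships 86; C ships 97; D ships 16.)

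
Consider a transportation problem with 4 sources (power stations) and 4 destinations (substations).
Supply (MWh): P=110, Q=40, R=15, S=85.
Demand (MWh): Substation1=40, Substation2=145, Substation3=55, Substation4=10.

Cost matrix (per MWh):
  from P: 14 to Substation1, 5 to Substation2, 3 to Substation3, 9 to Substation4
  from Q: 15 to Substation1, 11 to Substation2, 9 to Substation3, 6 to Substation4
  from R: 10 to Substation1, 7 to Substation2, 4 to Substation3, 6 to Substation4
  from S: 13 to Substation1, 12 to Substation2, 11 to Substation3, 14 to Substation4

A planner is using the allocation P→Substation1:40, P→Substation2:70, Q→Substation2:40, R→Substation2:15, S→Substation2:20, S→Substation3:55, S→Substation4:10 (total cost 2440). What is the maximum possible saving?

Current plan cost = 40·14 + 70·5 + 40·11 + 15·7 + 20·12 + 55·11 + 10·14 = 2440.
Optimal plan:
  P->Substation2: 100 × 5 = 500
  P->Substation3: 10 × 3 = 30
  Q->Substation3: 30 × 9 = 270
  Q->Substation4: 10 × 6 = 60
  R->Substation3: 15 × 4 = 60
  S->Substation1: 40 × 13 = 520
  S->Substation2: 45 × 12 = 540
Optimal cost = 1980.
Saving = 2440 − 1980 = 460.

460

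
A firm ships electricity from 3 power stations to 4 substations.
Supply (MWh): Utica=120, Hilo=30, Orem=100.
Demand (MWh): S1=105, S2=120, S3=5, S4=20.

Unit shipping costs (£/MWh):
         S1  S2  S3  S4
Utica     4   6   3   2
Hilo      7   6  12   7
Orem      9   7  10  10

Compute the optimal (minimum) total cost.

Optimal allocation:
  Utica–S1: 95 × £4 = £380
  Utica–S3: 5 × £3 = £15
  Utica–S4: 20 × £2 = £40
  Hilo–S1: 10 × £7 = £70
  Hilo–S2: 20 × £6 = £120
  Orem–S2: 100 × £7 = £700
Total = 380 + 15 + 40 + 70 + 120 + 700 = £1325.

1325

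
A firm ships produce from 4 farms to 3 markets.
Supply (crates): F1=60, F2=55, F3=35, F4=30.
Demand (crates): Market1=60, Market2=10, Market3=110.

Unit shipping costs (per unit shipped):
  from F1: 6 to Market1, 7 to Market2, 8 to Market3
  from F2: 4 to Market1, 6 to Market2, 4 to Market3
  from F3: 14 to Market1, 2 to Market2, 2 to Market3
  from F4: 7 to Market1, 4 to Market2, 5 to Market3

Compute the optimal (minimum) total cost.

790

Optimal allocation:
  F1->Market1: 60 × 6 = 360
  F2->Market3: 55 × 4 = 220
  F3->Market3: 35 × 2 = 70
  F4->Market2: 10 × 4 = 40
  F4->Market3: 20 × 5 = 100
Total = 360 + 220 + 70 + 40 + 100 = 790.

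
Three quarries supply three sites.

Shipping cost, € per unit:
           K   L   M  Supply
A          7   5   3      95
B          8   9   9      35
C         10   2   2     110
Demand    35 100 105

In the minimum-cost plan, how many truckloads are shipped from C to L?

The minimum-cost plan:
  A->M: 95 × €3 = €285
  B->K: 35 × €8 = €280
  C->L: 100 × €2 = €200
  C->M: 10 × €2 = €20
Total cost = €785.
So C→L carries 100 truckloads.

100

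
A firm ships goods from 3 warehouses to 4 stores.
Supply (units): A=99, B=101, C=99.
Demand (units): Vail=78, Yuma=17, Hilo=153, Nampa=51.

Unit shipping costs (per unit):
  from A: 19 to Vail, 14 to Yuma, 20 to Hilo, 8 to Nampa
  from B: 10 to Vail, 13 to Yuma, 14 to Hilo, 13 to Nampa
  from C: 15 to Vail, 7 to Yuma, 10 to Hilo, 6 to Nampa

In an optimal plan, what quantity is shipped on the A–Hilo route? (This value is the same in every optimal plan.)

31

Optimal shipments:
  A to Yuma: 17 × 14 = 238
  A to Hilo: 31 × 20 = 620
  A to Nampa: 51 × 8 = 408
  B to Vail: 78 × 10 = 780
  B to Hilo: 23 × 14 = 322
  C to Hilo: 99 × 10 = 990
Total cost = 3358.
So A→Hilo carries 31 units.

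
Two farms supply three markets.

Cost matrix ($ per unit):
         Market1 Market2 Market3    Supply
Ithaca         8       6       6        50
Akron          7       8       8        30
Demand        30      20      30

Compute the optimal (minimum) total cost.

An optimal shipping plan:
  Ithaca to Market2: 20 × $6 = $120
  Ithaca to Market3: 30 × $6 = $180
  Akron to Market1: 30 × $7 = $210
Total = 120 + 180 + 210 = $510.
(Supply check: Ithaca ships 50; Akron ships 30.)

510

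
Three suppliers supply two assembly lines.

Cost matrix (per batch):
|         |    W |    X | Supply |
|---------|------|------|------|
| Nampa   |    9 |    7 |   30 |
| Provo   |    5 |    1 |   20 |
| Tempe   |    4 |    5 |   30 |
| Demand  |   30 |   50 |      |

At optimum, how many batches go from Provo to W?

The minimum-cost plan:
  Nampa to X: 30 × 7 = 210
  Provo to X: 20 × 1 = 20
  Tempe to W: 30 × 4 = 120
Total cost = 350.
The route Provo→W is not used.

0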